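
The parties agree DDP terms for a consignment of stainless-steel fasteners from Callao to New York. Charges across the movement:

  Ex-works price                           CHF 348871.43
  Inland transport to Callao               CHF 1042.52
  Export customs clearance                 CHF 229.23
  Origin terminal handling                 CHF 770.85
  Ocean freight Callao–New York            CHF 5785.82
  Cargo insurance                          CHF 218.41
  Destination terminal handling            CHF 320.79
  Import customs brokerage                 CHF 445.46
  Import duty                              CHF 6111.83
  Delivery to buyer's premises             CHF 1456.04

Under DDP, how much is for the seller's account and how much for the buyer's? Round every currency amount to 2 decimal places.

DDP: the seller bears all costs including import duty.
Seller's account: goods 348871.43 + inland to port 1042.52 + export clearance 229.23 + origin terminal 770.85 + freight 5785.82 + insurance 218.41 + destination terminal 320.79 + brokerage 445.46 + duty 6111.83 + delivery 1456.04 = 365252.38
Buyer's account: 0.00

Seller: CHF 365252.38; buyer: CHF 0.00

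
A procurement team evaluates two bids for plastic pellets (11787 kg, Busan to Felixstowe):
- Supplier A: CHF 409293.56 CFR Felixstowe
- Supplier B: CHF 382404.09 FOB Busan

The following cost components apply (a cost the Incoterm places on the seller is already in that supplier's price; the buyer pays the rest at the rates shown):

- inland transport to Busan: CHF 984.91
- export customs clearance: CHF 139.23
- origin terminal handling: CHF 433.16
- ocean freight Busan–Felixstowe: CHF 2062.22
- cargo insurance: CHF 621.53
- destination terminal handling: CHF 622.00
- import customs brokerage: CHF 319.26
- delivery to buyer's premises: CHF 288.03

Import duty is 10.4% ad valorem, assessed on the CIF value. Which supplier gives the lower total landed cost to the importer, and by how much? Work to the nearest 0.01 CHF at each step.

Supplier B is cheaper by CHF 27409.28

Supplier A (CFR):
CIF value = CFR price + insurance = 409293.56 + 621.53 = 409915.09
Import duty = 409915.09 × 10.4% = 42631.17
Buyer bears (A): 621.53 + 622.00 + 319.26 + 288.03 = 1850.82
Landed cost (A) = invoice 409293.56 + 1850.82 + duty 42631.17 = 453775.55
Supplier B (FOB):
CIF value = FOB price + freight + insurance = 382404.09 + 2062.22 + 621.53 = 385087.84
Import duty = 385087.84 × 10.4% = 40049.14
Buyer bears (B): 2062.22 + 621.53 + 622.00 + 319.26 + 288.03 = 3913.04
Landed cost (B) = invoice 382404.09 + 3913.04 + duty 40049.14 = 426366.27
Difference = |453775.55 − 426366.27| = 27409.28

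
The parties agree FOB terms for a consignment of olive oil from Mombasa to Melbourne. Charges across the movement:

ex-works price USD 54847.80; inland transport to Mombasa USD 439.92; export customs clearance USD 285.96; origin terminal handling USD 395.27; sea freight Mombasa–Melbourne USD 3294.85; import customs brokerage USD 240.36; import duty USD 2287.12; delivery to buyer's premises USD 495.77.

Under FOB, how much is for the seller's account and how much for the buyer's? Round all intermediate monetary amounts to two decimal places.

FOB: the seller bears costs until goods are on board at the origin port; the buyer bears freight, insurance and all costs thereafter.
Seller's account: goods 54847.80 + inland to port 439.92 + export clearance 285.96 + origin terminal 395.27 = 55968.95
Buyer's account: freight 3294.85 + brokerage 240.36 + duty 2287.12 + delivery 495.77 = 6318.10

Seller: USD 55968.95; buyer: USD 6318.10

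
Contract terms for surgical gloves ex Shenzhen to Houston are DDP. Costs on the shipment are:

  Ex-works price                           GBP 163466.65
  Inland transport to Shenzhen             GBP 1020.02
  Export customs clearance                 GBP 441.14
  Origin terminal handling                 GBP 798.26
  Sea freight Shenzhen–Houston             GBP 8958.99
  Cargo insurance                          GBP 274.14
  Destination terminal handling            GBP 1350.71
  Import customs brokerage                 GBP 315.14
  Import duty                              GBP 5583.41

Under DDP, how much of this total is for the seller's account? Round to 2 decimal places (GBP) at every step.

DDP: the seller bears all costs including import duty.
Seller's account: goods 163466.65 + inland to port 1020.02 + export clearance 441.14 + origin terminal 798.26 + freight 8958.99 + insurance 274.14 + destination terminal 1350.71 + brokerage 315.14 + duty 5583.41 = 182208.46
Buyer's account: 0.00

Seller's account: GBP 182208.46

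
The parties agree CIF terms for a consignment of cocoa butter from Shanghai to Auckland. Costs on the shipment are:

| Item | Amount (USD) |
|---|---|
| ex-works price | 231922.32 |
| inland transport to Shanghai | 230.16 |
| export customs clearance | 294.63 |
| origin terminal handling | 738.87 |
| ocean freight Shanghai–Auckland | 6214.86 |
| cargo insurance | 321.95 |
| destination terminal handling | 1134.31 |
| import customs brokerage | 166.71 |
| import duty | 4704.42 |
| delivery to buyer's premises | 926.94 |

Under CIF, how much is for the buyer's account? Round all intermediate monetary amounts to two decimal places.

CIF: the seller pays costs through ocean freight and marine insurance to the destination port.
Seller's account: goods 231922.32 + inland to port 230.16 + export clearance 294.63 + origin terminal 738.87 + freight 6214.86 + insurance 321.95 = 239722.79
Buyer's account: destination terminal 1134.31 + brokerage 166.71 + duty 4704.42 + delivery 926.94 = 6932.38

Buyer's account: USD 6932.38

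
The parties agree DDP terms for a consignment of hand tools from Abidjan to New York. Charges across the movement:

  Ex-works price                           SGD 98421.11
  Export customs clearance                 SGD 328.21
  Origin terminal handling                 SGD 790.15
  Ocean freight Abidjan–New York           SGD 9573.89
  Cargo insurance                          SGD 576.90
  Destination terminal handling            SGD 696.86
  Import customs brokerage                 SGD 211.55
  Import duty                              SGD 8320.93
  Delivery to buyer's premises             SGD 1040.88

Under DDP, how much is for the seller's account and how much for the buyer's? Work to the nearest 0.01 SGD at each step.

Seller: SGD 119960.48; buyer: SGD 0.00

DDP: the seller bears all costs including import duty.
Seller's account: goods 98421.11 + export clearance 328.21 + origin terminal 790.15 + freight 9573.89 + insurance 576.90 + destination terminal 696.86 + brokerage 211.55 + duty 8320.93 + delivery 1040.88 = 119960.48
Buyer's account: 0.00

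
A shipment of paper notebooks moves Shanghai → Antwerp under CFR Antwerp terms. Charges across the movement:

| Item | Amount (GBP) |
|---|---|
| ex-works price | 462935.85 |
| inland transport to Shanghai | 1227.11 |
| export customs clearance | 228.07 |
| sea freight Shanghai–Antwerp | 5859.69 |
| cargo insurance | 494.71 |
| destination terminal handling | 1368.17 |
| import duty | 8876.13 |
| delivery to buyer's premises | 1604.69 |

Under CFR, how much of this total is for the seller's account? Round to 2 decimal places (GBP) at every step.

Seller's account: GBP 470250.72

CFR: the seller pays costs through ocean freight to the destination port, but not insurance.
Seller's account: goods 462935.85 + inland to port 1227.11 + export clearance 228.07 + freight 5859.69 = 470250.72
Buyer's account: insurance 494.71 + destination terminal 1368.17 + duty 8876.13 + delivery 1604.69 = 12343.70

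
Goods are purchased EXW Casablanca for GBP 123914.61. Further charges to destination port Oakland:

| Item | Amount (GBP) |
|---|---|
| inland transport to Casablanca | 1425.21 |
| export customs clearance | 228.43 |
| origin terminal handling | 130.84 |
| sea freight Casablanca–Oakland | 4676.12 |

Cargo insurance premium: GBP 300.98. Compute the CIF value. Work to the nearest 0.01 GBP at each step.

CIF = EXW price + pre-shipment costs + freight + insurance
CIF = 123914.61 + 1425.21 + 228.43 + 130.84 + 4676.12 + 300.98 = 130676.19

CIF value: GBP 130676.19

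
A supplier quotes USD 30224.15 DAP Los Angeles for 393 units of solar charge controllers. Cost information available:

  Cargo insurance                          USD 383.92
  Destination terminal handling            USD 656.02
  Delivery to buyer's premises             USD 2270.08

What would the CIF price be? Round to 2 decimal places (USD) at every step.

CIF price: USD 27298.05

Not relevant to the conversion: insurance — on the seller under both DAP and CIF; already in the DAP price and stays in the CIF price.
From DAP to CIF, the seller no longer bears: destination terminal, delivery.
CIF price = 30224.15 − 656.02 − 2270.08 = 27298.05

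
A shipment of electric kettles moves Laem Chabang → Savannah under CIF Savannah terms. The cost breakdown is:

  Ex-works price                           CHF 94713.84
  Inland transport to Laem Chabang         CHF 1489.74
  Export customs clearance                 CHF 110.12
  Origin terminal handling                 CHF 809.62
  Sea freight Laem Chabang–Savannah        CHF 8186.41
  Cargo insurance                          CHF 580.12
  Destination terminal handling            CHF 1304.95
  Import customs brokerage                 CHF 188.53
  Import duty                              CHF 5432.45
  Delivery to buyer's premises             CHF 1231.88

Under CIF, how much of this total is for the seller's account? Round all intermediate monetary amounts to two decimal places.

Seller's account: CHF 105889.85

CIF: the seller pays costs through ocean freight and marine insurance to the destination port.
Seller's account: goods 94713.84 + inland to port 1489.74 + export clearance 110.12 + origin terminal 809.62 + freight 8186.41 + insurance 580.12 = 105889.85
Buyer's account: destination terminal 1304.95 + brokerage 188.53 + duty 5432.45 + delivery 1231.88 = 8157.81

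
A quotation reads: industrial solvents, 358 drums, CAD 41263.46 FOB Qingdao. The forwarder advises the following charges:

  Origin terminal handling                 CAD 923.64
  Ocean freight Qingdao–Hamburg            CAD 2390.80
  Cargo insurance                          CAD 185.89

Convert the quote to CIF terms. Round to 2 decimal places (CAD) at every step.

Not relevant to the conversion: origin terminal — on the seller under both FOB and CIF; already in the FOB price and stays in the CIF price.
From FOB to CIF, the seller additionally bears: freight, insurance.
CIF price = 41263.46 + 2390.80 + 185.89 = 43840.15

CIF price: CAD 43840.15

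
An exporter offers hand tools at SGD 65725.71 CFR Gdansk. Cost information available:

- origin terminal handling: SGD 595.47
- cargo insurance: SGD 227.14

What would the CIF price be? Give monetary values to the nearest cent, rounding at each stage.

Not relevant to the conversion: origin terminal — on the seller under both CFR and CIF; already in the CFR price and stays in the CIF price.
From CFR to CIF, the seller additionally bears: insurance.
CIF price = 65725.71 + 227.14 = 65952.85

CIF price: SGD 65952.85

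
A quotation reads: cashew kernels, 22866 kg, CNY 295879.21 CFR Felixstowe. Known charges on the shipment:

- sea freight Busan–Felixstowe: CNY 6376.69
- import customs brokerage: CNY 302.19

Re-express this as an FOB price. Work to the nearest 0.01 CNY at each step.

FOB price: CNY 289502.52

Not relevant to the conversion: brokerage — on the buyer under both terms; not part of either seller's price.
From CFR to FOB, the seller no longer bears: freight.
FOB price = 295879.21 − 6376.69 = 289502.52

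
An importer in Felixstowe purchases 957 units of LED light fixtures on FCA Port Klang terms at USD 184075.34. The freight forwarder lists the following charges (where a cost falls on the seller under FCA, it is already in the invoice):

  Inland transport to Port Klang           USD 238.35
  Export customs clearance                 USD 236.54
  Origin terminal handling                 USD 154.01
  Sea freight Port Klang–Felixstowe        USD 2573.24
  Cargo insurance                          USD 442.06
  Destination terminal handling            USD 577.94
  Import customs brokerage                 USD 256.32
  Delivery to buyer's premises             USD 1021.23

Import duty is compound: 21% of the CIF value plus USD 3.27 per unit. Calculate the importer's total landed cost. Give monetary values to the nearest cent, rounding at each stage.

FCA: the seller delivers export-cleared goods to the carrier; the buyer bears costs from that point.
Already in the invoice (seller's account under FCA): inland to port, export clearance — exclude.
CIF value = FCA price + origin terminal + freight + insurance = 184075.34 + 154.01 + 2573.24 + 442.06 = 187244.65
Ad valorem component: 187244.65 × 21% = 39321.38
Specific component: 957 × 3.27 = 3129.39
Import duty = 39321.38 + 3129.39 = 42450.77
Buyer bears: origin terminal 154.01 + freight 2573.24 + insurance 442.06 + destination terminal 577.94 + brokerage 256.32 + delivery 1021.23 + duty 42450.77 = 47475.57
Landed cost = invoice 184075.34 + 47475.57 = 231550.91

Total landed cost: USD 231550.91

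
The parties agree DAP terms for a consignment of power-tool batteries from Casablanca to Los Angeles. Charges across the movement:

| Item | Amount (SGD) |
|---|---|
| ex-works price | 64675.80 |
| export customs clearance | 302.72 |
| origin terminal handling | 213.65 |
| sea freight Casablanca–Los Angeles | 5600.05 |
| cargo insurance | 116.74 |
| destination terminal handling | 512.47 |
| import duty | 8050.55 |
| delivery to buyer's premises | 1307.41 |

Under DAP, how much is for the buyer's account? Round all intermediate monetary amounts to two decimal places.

DAP: the seller bears all costs to the named destination except import duty and clearance.
Seller's account: goods 64675.80 + export clearance 302.72 + origin terminal 213.65 + freight 5600.05 + insurance 116.74 + destination terminal 512.47 + delivery 1307.41 = 72728.84
Buyer's account: duty 8050.55 = 8050.55

Buyer's account: SGD 8050.55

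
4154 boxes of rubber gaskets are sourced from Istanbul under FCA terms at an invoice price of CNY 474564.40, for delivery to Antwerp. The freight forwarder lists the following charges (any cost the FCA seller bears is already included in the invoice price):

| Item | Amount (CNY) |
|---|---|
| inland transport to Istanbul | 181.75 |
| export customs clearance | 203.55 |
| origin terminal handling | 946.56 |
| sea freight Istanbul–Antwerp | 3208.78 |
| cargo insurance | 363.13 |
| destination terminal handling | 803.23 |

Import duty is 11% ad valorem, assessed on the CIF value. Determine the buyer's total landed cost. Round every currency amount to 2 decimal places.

FCA: the seller delivers export-cleared goods to the carrier; the buyer bears costs from that point.
Already in the invoice (seller's account under FCA): inland to port, export clearance — exclude.
CIF value = FCA price + origin terminal + freight + insurance = 474564.40 + 946.56 + 3208.78 + 363.13 = 479082.87
Import duty = 479082.87 × 11% = 52699.12
Buyer bears: origin terminal 946.56 + freight 3208.78 + insurance 363.13 + destination terminal 803.23 + duty 52699.12 = 58020.82
Landed cost = invoice 474564.40 + 58020.82 = 532585.22

Total landed cost: CNY 532585.22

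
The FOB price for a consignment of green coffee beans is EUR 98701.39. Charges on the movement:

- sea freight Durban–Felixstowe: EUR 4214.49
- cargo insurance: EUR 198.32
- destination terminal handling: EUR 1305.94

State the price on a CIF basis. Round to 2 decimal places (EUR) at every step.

Not relevant to the conversion: destination terminal — on the buyer under both terms; not part of either seller's price.
From FOB to CIF, the seller additionally bears: freight, insurance.
CIF price = 98701.39 + 4214.49 + 198.32 = 103114.20

CIF price: EUR 103114.20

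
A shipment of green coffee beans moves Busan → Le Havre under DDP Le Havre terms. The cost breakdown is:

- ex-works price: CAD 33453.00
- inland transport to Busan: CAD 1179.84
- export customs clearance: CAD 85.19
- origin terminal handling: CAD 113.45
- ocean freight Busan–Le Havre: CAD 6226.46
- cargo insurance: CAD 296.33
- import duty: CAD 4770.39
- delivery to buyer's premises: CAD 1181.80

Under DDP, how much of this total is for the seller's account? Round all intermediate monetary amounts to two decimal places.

Seller's account: CAD 47306.46

DDP: the seller bears all costs including import duty.
Seller's account: goods 33453.00 + inland to port 1179.84 + export clearance 85.19 + origin terminal 113.45 + freight 6226.46 + insurance 296.33 + duty 4770.39 + delivery 1181.80 = 47306.46
Buyer's account: 0.00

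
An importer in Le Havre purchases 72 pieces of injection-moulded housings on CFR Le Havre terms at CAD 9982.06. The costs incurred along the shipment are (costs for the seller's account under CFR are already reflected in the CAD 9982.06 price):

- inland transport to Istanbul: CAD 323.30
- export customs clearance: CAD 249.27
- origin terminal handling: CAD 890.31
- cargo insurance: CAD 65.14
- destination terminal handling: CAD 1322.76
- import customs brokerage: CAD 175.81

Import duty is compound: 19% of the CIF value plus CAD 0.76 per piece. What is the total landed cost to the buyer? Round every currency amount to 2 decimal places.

CFR: the seller pays costs through ocean freight to the destination port, but not insurance.
Already in the invoice (seller's account under CFR): inland to port, export clearance, origin terminal — exclude.
CIF value = CFR price + insurance = 9982.06 + 65.14 = 10047.20
Ad valorem component: 10047.20 × 19% = 1908.97
Specific component: 72 × 0.76 = 54.72
Import duty = 1908.97 + 54.72 = 1963.69
Buyer bears: insurance 65.14 + destination terminal 1322.76 + brokerage 175.81 + duty 1963.69 = 3527.40
Landed cost = invoice 9982.06 + 3527.40 = 13509.46

Total landed cost: CAD 13509.46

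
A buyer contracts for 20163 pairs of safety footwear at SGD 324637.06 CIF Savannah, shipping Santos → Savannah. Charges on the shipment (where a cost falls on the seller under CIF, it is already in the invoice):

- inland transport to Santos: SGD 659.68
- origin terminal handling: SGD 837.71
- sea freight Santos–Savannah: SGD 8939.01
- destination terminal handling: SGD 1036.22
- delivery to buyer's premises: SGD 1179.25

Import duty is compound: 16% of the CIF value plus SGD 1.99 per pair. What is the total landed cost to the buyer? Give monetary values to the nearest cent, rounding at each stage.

Total landed cost: SGD 418918.83

CIF: the seller pays costs through ocean freight and marine insurance to the destination port.
Already in the invoice (seller's account under CIF): inland to port, origin terminal, freight — exclude.
The CIF price already equals the CIF value: 324637.06
Ad valorem component: 324637.06 × 16% = 51941.93
Specific component: 20163 × 1.99 = 40124.37
Import duty = 51941.93 + 40124.37 = 92066.30
Buyer bears: destination terminal 1036.22 + delivery 1179.25 + duty 92066.30 = 94281.77
Landed cost = invoice 324637.06 + 94281.77 = 418918.83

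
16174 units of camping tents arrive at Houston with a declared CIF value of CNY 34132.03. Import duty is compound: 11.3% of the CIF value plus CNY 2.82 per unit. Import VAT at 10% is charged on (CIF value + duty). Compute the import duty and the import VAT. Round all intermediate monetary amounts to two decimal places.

Import duty: CNY 49467.60; import VAT: CNY 8359.96

Ad valorem component: 34132.03 × 11.3% = 3856.92
Specific component: 16174 × 2.82 = 45610.68
Import duty = 3856.92 + 45610.68 = 49467.60
VAT base = CIF + duty = 34132.03 + 49467.60 = 83599.63
Import VAT = 83599.63 × 10% = 8359.96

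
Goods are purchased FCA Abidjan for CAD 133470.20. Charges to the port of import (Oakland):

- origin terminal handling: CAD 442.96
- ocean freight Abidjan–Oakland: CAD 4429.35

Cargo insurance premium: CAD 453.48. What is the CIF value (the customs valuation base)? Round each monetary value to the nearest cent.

CIF = FCA price + pre-shipment costs + freight + insurance
CIF = 133470.20 + 442.96 + 4429.35 + 453.48 = 138795.99

CIF value: CAD 138795.99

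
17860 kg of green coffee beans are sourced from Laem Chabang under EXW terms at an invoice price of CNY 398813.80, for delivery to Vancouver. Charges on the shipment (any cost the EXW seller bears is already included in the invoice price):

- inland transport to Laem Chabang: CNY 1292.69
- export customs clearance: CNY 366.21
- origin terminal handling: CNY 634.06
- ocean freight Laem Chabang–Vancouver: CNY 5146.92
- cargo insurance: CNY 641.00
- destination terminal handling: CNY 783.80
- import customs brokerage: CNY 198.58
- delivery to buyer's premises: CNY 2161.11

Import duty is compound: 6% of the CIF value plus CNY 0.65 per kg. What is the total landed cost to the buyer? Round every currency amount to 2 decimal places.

Total landed cost: CNY 446060.85

EXW: the seller makes goods available at their premises; the buyer bears all onward costs.
CIF value = EXW price + inland to port + export clearance + origin terminal + freight + insurance = 398813.80 + 1292.69 + 366.21 + 634.06 + 5146.92 + 641.00 = 406894.68
Ad valorem component: 406894.68 × 6% = 24413.68
Specific component: 17860 × 0.65 = 11609.00
Import duty = 24413.68 + 11609.00 = 36022.68
Buyer bears: inland to port 1292.69 + export clearance 366.21 + origin terminal 634.06 + freight 5146.92 + insurance 641.00 + destination terminal 783.80 + brokerage 198.58 + delivery 2161.11 + duty 36022.68 = 47247.05
Landed cost = invoice 398813.80 + 47247.05 = 446060.85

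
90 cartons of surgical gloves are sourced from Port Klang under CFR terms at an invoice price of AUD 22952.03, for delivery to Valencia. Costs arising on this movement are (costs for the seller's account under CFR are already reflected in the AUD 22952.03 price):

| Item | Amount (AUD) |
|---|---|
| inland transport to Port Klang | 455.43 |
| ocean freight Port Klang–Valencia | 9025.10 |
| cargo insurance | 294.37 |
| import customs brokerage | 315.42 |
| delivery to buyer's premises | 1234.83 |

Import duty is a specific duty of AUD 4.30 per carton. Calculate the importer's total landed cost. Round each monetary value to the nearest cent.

Total landed cost: AUD 25183.65

CFR: the seller pays costs through ocean freight to the destination port, but not insurance.
Already in the invoice (seller's account under CFR): inland to port, freight — exclude.
CIF value = CFR price + insurance = 22952.03 + 294.37 = 23246.40
Import duty = 90 × 4.30 = 387.00
Buyer bears: insurance 294.37 + brokerage 315.42 + delivery 1234.83 + duty 387.00 = 2231.62
Landed cost = invoice 22952.03 + 2231.62 = 25183.65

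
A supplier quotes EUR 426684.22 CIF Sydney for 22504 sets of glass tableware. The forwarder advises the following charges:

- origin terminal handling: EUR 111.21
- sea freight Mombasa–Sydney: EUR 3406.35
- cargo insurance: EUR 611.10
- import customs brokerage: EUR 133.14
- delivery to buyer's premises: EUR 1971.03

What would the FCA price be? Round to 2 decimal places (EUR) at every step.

FCA price: EUR 422555.56

Not relevant to the conversion: delivery, brokerage — on the buyer under both terms; not part of either seller's price.
From CIF to FCA, the seller no longer bears: origin terminal, freight, insurance.
FCA price = 426684.22 − 111.21 − 3406.35 − 611.10 = 422555.56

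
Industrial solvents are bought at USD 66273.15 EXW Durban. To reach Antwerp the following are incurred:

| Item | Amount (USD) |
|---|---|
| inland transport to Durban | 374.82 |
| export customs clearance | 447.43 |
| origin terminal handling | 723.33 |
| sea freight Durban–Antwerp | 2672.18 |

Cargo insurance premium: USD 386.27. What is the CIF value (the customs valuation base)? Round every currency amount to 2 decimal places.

CIF = EXW price + pre-shipment costs + freight + insurance
CIF = 66273.15 + 374.82 + 447.43 + 723.33 + 2672.18 + 386.27 = 70877.18

CIF value: USD 70877.18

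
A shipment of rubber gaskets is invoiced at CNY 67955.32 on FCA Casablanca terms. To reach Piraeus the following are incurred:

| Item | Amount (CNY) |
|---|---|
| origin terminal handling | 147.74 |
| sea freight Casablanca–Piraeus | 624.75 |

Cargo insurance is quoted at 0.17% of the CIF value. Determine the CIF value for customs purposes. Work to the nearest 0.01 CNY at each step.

Let C be the CIF value. C = FCA price + pre-shipment costs + freight + 0.17% × C
C − 0.17% × C = 67955.32 + 147.74 + 624.75
0.9983 × C = 68727.81
C = 68727.81 / 0.9983 = 68844.85
Insurance premium = 0.17% × 68844.85 = 117.04

CIF value: CNY 68844.85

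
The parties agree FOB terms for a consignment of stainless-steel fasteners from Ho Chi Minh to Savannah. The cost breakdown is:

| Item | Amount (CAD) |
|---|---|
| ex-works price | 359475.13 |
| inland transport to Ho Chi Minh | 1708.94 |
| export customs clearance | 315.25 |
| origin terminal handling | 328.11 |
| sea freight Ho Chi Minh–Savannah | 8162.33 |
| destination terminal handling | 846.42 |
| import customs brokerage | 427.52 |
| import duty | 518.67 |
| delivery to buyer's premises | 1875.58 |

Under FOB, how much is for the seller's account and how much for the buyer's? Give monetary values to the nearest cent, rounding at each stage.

Seller: CAD 361827.43; buyer: CAD 11830.52

FOB: the seller bears costs until goods are on board at the origin port; the buyer bears freight, insurance and all costs thereafter.
Seller's account: goods 359475.13 + inland to port 1708.94 + export clearance 315.25 + origin terminal 328.11 = 361827.43
Buyer's account: freight 8162.33 + destination terminal 846.42 + brokerage 427.52 + duty 518.67 + delivery 1875.58 = 11830.52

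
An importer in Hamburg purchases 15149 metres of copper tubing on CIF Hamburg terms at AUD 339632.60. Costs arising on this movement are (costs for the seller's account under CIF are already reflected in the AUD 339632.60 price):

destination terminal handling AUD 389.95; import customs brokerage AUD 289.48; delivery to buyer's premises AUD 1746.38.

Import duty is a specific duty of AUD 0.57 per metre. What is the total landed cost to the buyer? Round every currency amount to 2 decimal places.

CIF: the seller pays costs through ocean freight and marine insurance to the destination port.
The CIF price already equals the CIF value: 339632.60
Import duty = 15149 × 0.57 = 8634.93
Buyer bears: destination terminal 389.95 + brokerage 289.48 + delivery 1746.38 + duty 8634.93 = 11060.74
Landed cost = invoice 339632.60 + 11060.74 = 350693.34

Total landed cost: AUD 350693.34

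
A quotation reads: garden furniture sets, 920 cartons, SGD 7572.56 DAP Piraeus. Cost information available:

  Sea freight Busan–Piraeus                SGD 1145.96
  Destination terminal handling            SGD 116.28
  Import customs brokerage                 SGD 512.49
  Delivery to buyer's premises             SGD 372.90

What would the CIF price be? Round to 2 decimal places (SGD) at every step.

Not relevant to the conversion: freight — on the seller under both DAP and CIF; already in the DAP price and stays in the CIF price. brokerage — on the buyer under both terms; not part of either seller's price.
From DAP to CIF, the seller no longer bears: destination terminal, delivery.
CIF price = 7572.56 − 116.28 − 372.90 = 7083.38

CIF price: SGD 7083.38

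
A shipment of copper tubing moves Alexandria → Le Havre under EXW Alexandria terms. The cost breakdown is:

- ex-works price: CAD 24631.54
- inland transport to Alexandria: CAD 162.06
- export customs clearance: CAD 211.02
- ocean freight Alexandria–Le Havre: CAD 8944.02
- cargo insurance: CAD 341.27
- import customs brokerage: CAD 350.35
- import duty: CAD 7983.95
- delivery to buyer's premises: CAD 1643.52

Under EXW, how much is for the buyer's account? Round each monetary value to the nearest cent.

EXW: the seller makes goods available at their premises; the buyer bears all onward costs.
Seller's account: goods 24631.54 = 24631.54
Buyer's account: inland to port 162.06 + export clearance 211.02 + freight 8944.02 + insurance 341.27 + brokerage 350.35 + duty 7983.95 + delivery 1643.52 = 19636.19

Buyer's account: CAD 19636.19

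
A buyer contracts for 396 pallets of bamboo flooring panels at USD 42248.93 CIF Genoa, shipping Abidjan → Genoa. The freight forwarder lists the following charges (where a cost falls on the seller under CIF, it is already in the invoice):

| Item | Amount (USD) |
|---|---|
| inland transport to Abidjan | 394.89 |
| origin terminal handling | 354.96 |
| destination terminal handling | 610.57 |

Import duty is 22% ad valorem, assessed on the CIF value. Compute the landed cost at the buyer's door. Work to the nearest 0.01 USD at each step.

Total landed cost: USD 52154.26

CIF: the seller pays costs through ocean freight and marine insurance to the destination port.
Already in the invoice (seller's account under CIF): inland to port, origin terminal — exclude.
The CIF price already equals the CIF value: 42248.93
Import duty = 42248.93 × 22% = 9294.76
Buyer bears: destination terminal 610.57 + duty 9294.76 = 9905.33
Landed cost = invoice 42248.93 + 9905.33 = 52154.26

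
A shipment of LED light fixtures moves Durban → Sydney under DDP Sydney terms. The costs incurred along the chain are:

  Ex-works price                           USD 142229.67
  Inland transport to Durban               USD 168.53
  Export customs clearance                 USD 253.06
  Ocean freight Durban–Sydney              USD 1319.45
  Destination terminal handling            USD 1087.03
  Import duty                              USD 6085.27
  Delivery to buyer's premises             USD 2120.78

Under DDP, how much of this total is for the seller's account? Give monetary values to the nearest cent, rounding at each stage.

Seller's account: USD 153263.79

DDP: the seller bears all costs including import duty.
Seller's account: goods 142229.67 + inland to port 168.53 + export clearance 253.06 + freight 1319.45 + destination terminal 1087.03 + duty 6085.27 + delivery 2120.78 = 153263.79
Buyer's account: 0.00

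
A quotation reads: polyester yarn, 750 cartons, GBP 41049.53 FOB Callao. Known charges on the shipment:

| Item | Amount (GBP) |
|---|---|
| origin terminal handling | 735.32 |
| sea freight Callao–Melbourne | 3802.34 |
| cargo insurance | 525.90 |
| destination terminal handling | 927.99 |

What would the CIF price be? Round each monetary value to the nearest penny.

Not relevant to the conversion: origin terminal — on the seller under both FOB and CIF; already in the FOB price and stays in the CIF price. destination terminal — on the buyer under both terms; not part of either seller's price.
From FOB to CIF, the seller additionally bears: freight, insurance.
CIF price = 41049.53 + 3802.34 + 525.90 = 45377.77

CIF price: GBP 45377.77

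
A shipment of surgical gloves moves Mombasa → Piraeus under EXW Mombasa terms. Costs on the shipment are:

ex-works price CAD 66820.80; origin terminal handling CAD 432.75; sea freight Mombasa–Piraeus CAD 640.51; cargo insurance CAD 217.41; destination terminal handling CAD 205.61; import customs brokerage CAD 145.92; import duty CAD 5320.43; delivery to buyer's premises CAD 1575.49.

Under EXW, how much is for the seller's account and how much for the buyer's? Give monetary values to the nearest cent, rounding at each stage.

EXW: the seller makes goods available at their premises; the buyer bears all onward costs.
Seller's account: goods 66820.80 = 66820.80
Buyer's account: origin terminal 432.75 + freight 640.51 + insurance 217.41 + destination terminal 205.61 + brokerage 145.92 + duty 5320.43 + delivery 1575.49 = 8538.12

Seller: CAD 66820.80; buyer: CAD 8538.12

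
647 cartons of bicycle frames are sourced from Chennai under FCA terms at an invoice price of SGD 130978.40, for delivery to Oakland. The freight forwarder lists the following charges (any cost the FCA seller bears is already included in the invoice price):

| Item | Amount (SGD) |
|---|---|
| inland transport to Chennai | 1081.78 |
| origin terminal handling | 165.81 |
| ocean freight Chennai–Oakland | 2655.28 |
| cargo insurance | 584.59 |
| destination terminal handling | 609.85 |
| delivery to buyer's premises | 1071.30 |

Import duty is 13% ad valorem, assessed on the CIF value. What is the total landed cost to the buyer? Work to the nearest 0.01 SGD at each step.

Total landed cost: SGD 153535.16

FCA: the seller delivers export-cleared goods to the carrier; the buyer bears costs from that point.
Already in the invoice (seller's account under FCA): inland to port — exclude.
CIF value = FCA price + origin terminal + freight + insurance = 130978.40 + 165.81 + 2655.28 + 584.59 = 134384.08
Import duty = 134384.08 × 13% = 17469.93
Buyer bears: origin terminal 165.81 + freight 2655.28 + insurance 584.59 + destination terminal 609.85 + delivery 1071.30 + duty 17469.93 = 22556.76
Landed cost = invoice 130978.40 + 22556.76 = 153535.16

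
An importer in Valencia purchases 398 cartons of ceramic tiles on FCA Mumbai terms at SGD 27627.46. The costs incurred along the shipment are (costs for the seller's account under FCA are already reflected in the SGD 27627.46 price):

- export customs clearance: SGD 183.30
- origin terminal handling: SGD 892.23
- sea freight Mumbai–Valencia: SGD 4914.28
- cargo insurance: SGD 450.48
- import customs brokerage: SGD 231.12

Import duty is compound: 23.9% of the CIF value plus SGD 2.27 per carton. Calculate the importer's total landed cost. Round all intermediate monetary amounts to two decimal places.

FCA: the seller delivers export-cleared goods to the carrier; the buyer bears costs from that point.
Already in the invoice (seller's account under FCA): export clearance — exclude.
CIF value = FCA price + origin terminal + freight + insurance = 27627.46 + 892.23 + 4914.28 + 450.48 = 33884.45
Ad valorem component: 33884.45 × 23.9% = 8098.38
Specific component: 398 × 2.27 = 903.46
Import duty = 8098.38 + 903.46 = 9001.84
Buyer bears: origin terminal 892.23 + freight 4914.28 + insurance 450.48 + brokerage 231.12 + duty 9001.84 = 15489.95
Landed cost = invoice 27627.46 + 15489.95 = 43117.41

Total landed cost: SGD 43117.41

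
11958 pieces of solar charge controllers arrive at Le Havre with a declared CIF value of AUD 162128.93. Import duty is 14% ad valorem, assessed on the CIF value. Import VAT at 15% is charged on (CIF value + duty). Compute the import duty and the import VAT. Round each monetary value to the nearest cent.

Import duty = 162128.93 × 14% = 22698.05
VAT base = CIF + duty = 162128.93 + 22698.05 = 184826.98
Import VAT = 184826.98 × 15% = 27724.05

Import duty: AUD 22698.05; import VAT: AUD 27724.05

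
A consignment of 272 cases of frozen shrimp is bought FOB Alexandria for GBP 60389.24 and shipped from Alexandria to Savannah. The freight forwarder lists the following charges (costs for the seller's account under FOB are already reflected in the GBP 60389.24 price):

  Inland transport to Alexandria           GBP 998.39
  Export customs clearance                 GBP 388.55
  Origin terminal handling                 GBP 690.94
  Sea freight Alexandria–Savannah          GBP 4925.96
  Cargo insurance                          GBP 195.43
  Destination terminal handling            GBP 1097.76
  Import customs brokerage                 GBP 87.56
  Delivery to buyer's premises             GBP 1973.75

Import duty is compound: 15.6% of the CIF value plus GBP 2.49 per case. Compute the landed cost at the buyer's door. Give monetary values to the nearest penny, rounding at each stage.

FOB: the seller bears costs until goods are on board at the origin port; the buyer bears freight, insurance and all costs thereafter.
Already in the invoice (seller's account under FOB): inland to port, export clearance, origin terminal — exclude.
CIF value = FOB price + freight + insurance = 60389.24 + 4925.96 + 195.43 = 65510.63
Ad valorem component: 65510.63 × 15.6% = 10219.66
Specific component: 272 × 2.49 = 677.28
Import duty = 10219.66 + 677.28 = 10896.94
Buyer bears: freight 4925.96 + insurance 195.43 + destination terminal 1097.76 + brokerage 87.56 + delivery 1973.75 + duty 10896.94 = 19177.40
Landed cost = invoice 60389.24 + 19177.40 = 79566.64

Total landed cost: GBP 79566.64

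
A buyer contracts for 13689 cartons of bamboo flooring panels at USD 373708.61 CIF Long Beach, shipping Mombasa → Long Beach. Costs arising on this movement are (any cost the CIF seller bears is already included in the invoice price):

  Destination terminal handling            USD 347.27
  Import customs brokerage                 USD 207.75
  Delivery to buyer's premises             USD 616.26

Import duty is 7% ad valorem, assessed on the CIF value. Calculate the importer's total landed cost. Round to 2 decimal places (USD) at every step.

CIF: the seller pays costs through ocean freight and marine insurance to the destination port.
The CIF price already equals the CIF value: 373708.61
Import duty = 373708.61 × 7% = 26159.60
Buyer bears: destination terminal 347.27 + brokerage 207.75 + delivery 616.26 + duty 26159.60 = 27330.88
Landed cost = invoice 373708.61 + 27330.88 = 401039.49

Total landed cost: USD 401039.49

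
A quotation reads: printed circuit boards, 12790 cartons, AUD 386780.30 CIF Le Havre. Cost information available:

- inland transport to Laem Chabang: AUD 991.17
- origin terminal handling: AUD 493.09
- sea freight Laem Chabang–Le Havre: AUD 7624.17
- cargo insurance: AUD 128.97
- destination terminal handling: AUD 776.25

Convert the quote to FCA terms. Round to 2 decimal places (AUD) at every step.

FCA price: AUD 378534.07

Not relevant to the conversion: inland to port — on the seller under both CIF and FCA; already in the CIF price and stays in the FCA price. destination terminal — on the buyer under both terms; not part of either seller's price.
From CIF to FCA, the seller no longer bears: origin terminal, freight, insurance.
FCA price = 386780.30 − 493.09 − 7624.17 − 128.97 = 378534.07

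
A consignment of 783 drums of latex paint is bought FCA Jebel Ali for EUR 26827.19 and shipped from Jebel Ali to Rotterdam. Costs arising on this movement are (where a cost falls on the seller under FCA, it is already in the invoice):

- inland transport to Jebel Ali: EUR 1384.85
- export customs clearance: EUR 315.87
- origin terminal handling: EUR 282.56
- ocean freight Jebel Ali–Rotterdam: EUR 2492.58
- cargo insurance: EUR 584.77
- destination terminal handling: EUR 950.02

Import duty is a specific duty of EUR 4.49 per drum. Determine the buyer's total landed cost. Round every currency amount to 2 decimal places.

FCA: the seller delivers export-cleared goods to the carrier; the buyer bears costs from that point.
Already in the invoice (seller's account under FCA): inland to port, export clearance — exclude.
CIF value = FCA price + origin terminal + freight + insurance = 26827.19 + 282.56 + 2492.58 + 584.77 = 30187.10
Import duty = 783 × 4.49 = 3515.67
Buyer bears: origin terminal 282.56 + freight 2492.58 + insurance 584.77 + destination terminal 950.02 + duty 3515.67 = 7825.60
Landed cost = invoice 26827.19 + 7825.60 = 34652.79

Total landed cost: EUR 34652.79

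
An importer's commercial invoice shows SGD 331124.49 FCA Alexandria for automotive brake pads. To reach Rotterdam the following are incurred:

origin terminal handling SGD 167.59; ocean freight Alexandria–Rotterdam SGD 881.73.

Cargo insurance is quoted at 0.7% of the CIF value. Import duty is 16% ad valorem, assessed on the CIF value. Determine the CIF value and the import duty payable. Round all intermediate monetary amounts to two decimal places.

Let C be the CIF value. C = FCA price + pre-shipment costs + freight + 0.7% × C
C − 0.7% × C = 331124.49 + 167.59 + 881.73
0.993 × C = 332173.81
C = 332173.81 / 0.993 = 334515.42
Insurance premium = 0.7% × 334515.42 = 2341.61
Import duty = 334515.42 × 16% = 53522.47

CIF value: SGD 334515.42; import duty: SGD 53522.47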